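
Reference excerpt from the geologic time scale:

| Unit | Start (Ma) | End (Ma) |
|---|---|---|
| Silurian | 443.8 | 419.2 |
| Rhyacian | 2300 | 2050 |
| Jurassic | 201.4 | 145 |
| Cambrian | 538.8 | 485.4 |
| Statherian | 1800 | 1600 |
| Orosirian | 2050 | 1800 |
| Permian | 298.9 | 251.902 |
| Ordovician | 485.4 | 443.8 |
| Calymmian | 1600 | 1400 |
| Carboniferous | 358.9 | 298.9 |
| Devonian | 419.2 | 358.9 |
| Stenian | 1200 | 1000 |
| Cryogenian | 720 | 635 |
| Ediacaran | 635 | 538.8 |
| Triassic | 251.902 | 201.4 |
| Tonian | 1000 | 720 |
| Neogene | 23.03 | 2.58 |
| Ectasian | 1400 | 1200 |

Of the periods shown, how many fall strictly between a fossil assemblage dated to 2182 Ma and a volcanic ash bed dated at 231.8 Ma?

14

2182 Ma sits inside the Rhyacian (2300–2050) and 231.8 Ma inside the Triassic (251.902–201.4); neither of those is wholly between the two dates.
The listed periods lying completely between them are Orosirian, Statherian, Calymmian, Ectasian, Stenian, Tonian, Cryogenian, Ediacaran, Cambrian, Ordovician, Silurian, Devonian, Carboniferous, Permian — 14 in all.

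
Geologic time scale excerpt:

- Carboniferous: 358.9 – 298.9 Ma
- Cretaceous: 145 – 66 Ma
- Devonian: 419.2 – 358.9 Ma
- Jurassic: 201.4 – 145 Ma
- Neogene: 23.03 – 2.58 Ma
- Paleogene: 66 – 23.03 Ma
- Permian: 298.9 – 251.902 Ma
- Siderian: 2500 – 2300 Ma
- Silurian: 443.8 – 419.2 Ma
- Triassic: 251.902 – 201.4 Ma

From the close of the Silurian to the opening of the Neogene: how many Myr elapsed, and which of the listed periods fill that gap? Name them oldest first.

The Silurian closes at 419.2 Ma and the Neogene opens at 23.03 Ma, so the interval is 419.2 − 23.03 = 396.17 Myr.
A period fits inside if it starts at or after 419.2 Ma and ends at or before 23.03 Ma; oldest first that gives Devonian, Carboniferous, Permian, Triassic, Jurassic, Cretaceous, Paleogene.

396.17 million years; Devonian, Carboniferous, Permian, Triassic, Jurassic, Cretaceous, Paleogene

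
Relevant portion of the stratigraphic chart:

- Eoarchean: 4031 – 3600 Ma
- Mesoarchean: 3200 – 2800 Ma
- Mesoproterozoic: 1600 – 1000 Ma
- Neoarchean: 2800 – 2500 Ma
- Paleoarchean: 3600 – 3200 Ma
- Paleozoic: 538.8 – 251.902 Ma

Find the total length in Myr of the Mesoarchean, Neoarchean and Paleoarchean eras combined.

Duration is start − end for each: (3200 − 2800) + (2800 − 2500) + (3600 − 3200).
That is 400 + 300 + 400, which totals 1100 million years.

1100 million years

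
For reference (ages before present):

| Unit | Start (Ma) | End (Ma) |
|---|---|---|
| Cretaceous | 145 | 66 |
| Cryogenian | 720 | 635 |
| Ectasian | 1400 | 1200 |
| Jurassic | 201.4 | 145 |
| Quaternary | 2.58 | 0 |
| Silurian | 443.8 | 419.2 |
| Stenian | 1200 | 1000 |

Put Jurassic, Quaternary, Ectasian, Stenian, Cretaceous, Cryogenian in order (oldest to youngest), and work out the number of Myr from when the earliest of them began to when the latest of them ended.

Ectasian, Stenian, Cryogenian, Jurassic, Cretaceous, Quaternary; total span 1400 Myr

From the excerpt: Jurassic 201.4–145; Quaternary 2.58–0; Ectasian 1400–1200; Stenian 1200–1000; Cretaceous 145–66; Cryogenian 720–635 (Ma).
Larger Ma is earlier, so the oldest is Ectasian and the youngest is Quaternary; oldest to youngest: Ectasian, Stenian, Cryogenian, Jurassic, Cretaceous, Quaternary.
Oldest start 1400 minus youngest end 0 gives 1400 Myr overall.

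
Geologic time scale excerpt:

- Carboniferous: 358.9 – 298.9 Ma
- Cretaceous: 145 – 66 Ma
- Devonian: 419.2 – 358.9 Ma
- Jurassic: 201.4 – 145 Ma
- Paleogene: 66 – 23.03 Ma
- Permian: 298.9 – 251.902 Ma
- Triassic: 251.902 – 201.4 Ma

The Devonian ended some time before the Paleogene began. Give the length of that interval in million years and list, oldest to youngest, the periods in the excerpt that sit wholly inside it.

292.9 million years; Carboniferous, Permian, Triassic, Jurassic, Cretaceous

End of Devonian = 358.9 Ma; start of Paleogene = 66 Ma.
Gap = 358.9 − 66 = 292.9 Myr.
Periods wholly inside 358.9–66 Ma: Carboniferous (358.9–298.9), Permian (298.9–251.902), Triassic (251.902–201.4), Jurassic (201.4–145), Cretaceous (145–66).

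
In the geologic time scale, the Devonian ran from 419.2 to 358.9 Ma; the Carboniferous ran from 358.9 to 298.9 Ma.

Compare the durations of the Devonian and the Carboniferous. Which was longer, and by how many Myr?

Devonian, by 0.3 million years

Devonian: 419.2 − 358.9 = 60.3 Myr.
Carboniferous: 358.9 − 298.9 = 60 Myr.
Difference: 60.3 − 60 = 0.3 Myr, so the Devonian was longer.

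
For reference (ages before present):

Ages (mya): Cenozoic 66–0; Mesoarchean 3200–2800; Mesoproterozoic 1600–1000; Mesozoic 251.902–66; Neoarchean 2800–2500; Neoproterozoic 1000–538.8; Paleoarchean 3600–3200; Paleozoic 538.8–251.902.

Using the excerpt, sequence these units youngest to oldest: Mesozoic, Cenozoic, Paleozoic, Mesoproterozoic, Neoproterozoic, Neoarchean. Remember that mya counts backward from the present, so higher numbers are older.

Cenozoic, then Mesozoic, then Paleozoic, then Neoproterozoic, then Mesoproterozoic, then Neoarchean

Read off each span (Ma): Mesozoic 251.902–66; Cenozoic 66–0; Paleozoic 538.8–251.902; Mesoproterozoic 1600–1000; Neoproterozoic 1000–538.8; Neoarchean 2800–2500.
Larger Ma is older, so oldest→youngest is Neoarchean, Mesoproterozoic, Neoproterozoic, Paleozoic, Mesozoic, Cenozoic; reverse it for youngest→oldest.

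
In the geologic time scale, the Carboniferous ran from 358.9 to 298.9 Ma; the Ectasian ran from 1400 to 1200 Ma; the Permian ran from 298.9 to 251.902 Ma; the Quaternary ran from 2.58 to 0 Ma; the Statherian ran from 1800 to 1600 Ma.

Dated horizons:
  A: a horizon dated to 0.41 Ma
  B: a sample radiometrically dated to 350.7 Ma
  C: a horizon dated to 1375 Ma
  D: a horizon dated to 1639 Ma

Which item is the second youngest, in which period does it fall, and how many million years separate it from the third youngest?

B, in the Carboniferous; 1024.3 million years to C

Smaller Ma means younger, so youngest first: A 0.41 < B 350.7 < C 1375 < D 1639.
Counting 2 along gives B (350.7 Ma); the excerpt puts that inside the Carboniferous, 358.9–298.9 Ma.
Next in line is C (1375 Ma), and 1375 − 350.7 = 1024.3 Myr.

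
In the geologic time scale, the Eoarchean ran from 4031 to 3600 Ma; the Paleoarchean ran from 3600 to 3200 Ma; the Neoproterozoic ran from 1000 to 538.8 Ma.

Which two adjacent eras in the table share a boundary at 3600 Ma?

The Eoarchean ends at 3600 Ma and the Paleoarchean begins at 3600 Ma, so they share that boundary.

Eoarchean and Paleoarchean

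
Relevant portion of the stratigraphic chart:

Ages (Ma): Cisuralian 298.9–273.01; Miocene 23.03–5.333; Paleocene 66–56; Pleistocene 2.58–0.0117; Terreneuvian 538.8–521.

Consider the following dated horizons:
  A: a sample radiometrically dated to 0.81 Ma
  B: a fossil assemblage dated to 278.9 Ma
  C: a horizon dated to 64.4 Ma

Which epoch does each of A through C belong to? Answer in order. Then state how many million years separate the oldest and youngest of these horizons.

A — Pleistocene; B — Cisuralian; C — Paleocene; span 278.09 million years

A: 0.81 Ma lies in 2.58–0.0117 Ma, so Pleistocene.
B: 278.9 Ma lies in 298.9–273.01 Ma, so Cisuralian.
C: 64.4 Ma lies in 66–56 Ma, so Paleocene.
Oldest = 278.9 Ma, youngest = 0.81 Ma → span 278.09 Myr.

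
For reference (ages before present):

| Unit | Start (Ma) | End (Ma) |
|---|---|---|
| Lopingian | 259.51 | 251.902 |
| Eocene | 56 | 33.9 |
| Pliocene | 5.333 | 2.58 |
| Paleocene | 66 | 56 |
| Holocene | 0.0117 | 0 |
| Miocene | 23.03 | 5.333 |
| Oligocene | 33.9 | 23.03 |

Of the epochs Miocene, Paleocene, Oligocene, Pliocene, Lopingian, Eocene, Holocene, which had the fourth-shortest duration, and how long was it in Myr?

Start − end for each: Miocene 23.03 − 5.333 = 17.697; Paleocene 66 − 56 = 10; Oligocene 33.9 − 23.03 = 10.87; Pliocene 5.333 − 2.58 = 2.753; Lopingian 259.51 − 251.902 = 7.608; Eocene 56 − 33.9 = 22.1; Holocene 0.0117 − 0 = 0.0117.
Ranking these from shortest: Holocene < Pliocene < Lopingian < Paleocene < Oligocene < Miocene < Eocene.
Position 4 in that ranking is Paleocene, which lasted 10 Myr.

Paleocene, 10 million years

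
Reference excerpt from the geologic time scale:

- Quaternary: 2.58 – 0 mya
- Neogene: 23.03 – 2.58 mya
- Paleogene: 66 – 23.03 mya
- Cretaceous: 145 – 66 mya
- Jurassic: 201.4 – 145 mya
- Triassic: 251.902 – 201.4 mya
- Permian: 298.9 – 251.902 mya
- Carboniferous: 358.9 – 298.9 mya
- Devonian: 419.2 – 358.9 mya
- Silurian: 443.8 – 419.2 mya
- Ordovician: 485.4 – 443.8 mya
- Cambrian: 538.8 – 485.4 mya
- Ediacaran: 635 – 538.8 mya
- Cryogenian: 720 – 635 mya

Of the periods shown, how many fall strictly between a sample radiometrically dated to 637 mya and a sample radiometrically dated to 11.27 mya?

637 Ma sits inside the Cryogenian (720–635) and 11.27 Ma inside the Neogene (23.03–2.58); neither of those is wholly between the two dates.
The listed periods lying completely between them are Ediacaran, Cambrian, Ordovician, Silurian, Devonian, Carboniferous, Permian, Triassic, Jurassic, Cretaceous, Paleogene — 11 in all.

11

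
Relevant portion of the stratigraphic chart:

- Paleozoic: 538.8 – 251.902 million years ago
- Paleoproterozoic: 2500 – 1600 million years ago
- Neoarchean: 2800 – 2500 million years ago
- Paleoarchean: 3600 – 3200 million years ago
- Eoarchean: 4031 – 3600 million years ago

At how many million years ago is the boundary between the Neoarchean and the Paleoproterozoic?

The Neoarchean ends and the Paleoproterozoic begins at 2500 million years ago.

2500 million years ago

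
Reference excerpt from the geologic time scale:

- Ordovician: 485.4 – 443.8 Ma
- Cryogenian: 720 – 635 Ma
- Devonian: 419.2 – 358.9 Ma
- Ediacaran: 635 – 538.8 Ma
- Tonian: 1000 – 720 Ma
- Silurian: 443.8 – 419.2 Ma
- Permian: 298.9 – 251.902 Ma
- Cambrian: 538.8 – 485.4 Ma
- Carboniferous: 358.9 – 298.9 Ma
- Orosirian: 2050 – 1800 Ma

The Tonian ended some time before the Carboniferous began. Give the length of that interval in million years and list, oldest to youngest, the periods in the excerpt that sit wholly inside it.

The Tonian closes at 720 Ma and the Carboniferous opens at 358.9 Ma, so the interval is 720 − 358.9 = 361.1 Myr.
A period fits inside if it starts at or after 720 Ma and ends at or before 358.9 Ma; oldest first that gives Cryogenian, Ediacaran, Cambrian, Ordovician, Silurian, Devonian.

361.1 million years; Cryogenian, Ediacaran, Cambrian, Ordovician, Silurian, Devonian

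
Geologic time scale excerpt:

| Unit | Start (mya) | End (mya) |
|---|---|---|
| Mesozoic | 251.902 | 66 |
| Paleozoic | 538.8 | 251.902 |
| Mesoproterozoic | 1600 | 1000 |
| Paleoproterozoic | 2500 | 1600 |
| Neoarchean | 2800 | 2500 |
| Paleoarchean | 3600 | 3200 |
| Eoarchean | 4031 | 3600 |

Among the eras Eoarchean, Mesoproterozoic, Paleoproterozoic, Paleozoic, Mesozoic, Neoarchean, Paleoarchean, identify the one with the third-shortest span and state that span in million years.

Neoarchean, 300 million years

Durations: Eoarchean 431; Mesoproterozoic 600; Paleoproterozoic 900; Paleozoic 286.898; Mesozoic 185.902; Neoarchean 300; Paleoarchean 400 Myr.
Sorted shortest-first: Mesozoic (185.902), Paleozoic (286.898), Neoarchean (300), Paleoarchean (400), Eoarchean (431), Mesoproterozoic (600), Paleoproterozoic (900).
The third shortest is Neoarchean at 300 Myr.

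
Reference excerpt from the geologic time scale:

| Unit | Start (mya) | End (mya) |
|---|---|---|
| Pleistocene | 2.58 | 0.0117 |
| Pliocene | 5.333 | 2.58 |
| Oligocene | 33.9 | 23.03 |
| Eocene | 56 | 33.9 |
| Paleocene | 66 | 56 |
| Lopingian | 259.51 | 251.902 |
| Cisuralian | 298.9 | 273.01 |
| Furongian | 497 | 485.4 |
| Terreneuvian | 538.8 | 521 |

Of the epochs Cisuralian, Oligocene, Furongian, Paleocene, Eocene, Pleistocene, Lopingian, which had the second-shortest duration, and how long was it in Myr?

Lopingian, 7.608 million years

Durations: Cisuralian 25.89; Oligocene 10.87; Furongian 11.6; Paleocene 10; Eocene 22.1; Pleistocene 2.5683; Lopingian 7.608 Myr.
Sorted shortest-first: Pleistocene (2.5683), Lopingian (7.608), Paleocene (10), Oligocene (10.87), Furongian (11.6), Eocene (22.1), Cisuralian (25.89).
The second shortest is Lopingian at 7.608 Myr.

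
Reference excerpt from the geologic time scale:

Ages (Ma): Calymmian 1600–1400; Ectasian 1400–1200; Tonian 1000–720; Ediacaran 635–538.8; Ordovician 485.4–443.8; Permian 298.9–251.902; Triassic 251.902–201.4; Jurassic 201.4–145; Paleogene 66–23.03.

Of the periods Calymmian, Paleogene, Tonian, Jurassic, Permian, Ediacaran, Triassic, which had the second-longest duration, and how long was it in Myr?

Calymmian, 200 million years

Start − end for each: Calymmian 1600 − 1400 = 200; Paleogene 66 − 23.03 = 42.97; Tonian 1000 − 720 = 280; Jurassic 201.4 − 145 = 56.4; Permian 298.9 − 251.902 = 46.998; Ediacaran 635 − 538.8 = 96.2; Triassic 251.902 − 201.4 = 50.502.
Ranking these from longest: Tonian > Calymmian > Ediacaran > Jurassic > Triassic > Permian > Paleogene.
Position 2 in that ranking is Calymmian, which lasted 200 Myr.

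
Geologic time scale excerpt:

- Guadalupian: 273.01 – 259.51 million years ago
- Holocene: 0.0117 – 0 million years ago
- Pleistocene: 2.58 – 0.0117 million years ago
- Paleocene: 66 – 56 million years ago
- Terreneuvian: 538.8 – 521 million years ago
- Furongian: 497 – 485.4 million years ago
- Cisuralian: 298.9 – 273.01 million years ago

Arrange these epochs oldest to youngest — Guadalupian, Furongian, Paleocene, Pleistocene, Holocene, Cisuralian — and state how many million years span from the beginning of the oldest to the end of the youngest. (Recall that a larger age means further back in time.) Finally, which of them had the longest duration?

From the excerpt: Guadalupian 273.01–259.51; Furongian 497–485.4; Paleocene 66–56; Pleistocene 2.58–0.0117; Holocene 0.0117–0; Cisuralian 298.9–273.01 (Ma).
Larger Ma is earlier, so the oldest is Furongian and the youngest is Holocene; oldest to youngest: Furongian, Cisuralian, Guadalupian, Paleocene, Pleistocene, Holocene.
Oldest start 497 minus youngest end 0 gives 497 Myr overall.
Individual lengths (start − end): Paleocene 10; Furongian 11.6; Cisuralian 25.89; Pleistocene 2.5683; Holocene 0.0117; Guadalupian 13.5. The largest is Cisuralian at 25.89 Myr.

Furongian, Cisuralian, Guadalupian, Paleocene, Pleistocene, Holocene; total span 497 Myr; longest is Cisuralian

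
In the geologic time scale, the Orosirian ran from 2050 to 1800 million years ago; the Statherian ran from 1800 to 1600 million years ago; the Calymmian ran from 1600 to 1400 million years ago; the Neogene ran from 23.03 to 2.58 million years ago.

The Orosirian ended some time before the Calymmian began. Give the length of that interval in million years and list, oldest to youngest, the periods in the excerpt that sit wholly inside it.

200 million years; Statherian

The Orosirian closes at 1800 Ma and the Calymmian opens at 1600 Ma, so the interval is 1800 − 1600 = 200 Myr.
A period fits inside if it starts at or after 1800 Ma and ends at or before 1600 Ma; oldest first that gives Statherian.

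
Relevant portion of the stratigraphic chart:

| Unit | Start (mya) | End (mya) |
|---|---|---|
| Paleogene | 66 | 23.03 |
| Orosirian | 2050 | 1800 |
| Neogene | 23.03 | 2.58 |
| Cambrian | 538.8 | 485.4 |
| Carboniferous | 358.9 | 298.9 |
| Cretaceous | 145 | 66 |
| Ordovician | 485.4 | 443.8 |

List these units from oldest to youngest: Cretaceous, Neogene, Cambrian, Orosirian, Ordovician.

The oldest of these is Orosirian (starts 2050 Ma) and the youngest is Neogene (ends 2.58 Ma).
In between, by decreasing start age: Cambrian (538.8), Ordovician (485.4), Cretaceous (145).

Orosirian → Cambrian → Ordovician → Cretaceous → Neogene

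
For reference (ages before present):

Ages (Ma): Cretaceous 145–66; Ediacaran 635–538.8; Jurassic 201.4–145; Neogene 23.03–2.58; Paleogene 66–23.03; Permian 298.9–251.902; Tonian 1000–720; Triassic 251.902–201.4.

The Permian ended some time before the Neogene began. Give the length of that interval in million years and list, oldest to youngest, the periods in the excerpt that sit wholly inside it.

228.872 million years; Triassic, Jurassic, Cretaceous, Paleogene

End of Permian = 251.902 Ma; start of Neogene = 23.03 Ma.
Gap = 251.902 − 23.03 = 228.872 Myr.
Periods wholly inside 251.902–23.03 Ma: Triassic (251.902–201.4), Jurassic (201.4–145), Cretaceous (145–66), Paleogene (66–23.03).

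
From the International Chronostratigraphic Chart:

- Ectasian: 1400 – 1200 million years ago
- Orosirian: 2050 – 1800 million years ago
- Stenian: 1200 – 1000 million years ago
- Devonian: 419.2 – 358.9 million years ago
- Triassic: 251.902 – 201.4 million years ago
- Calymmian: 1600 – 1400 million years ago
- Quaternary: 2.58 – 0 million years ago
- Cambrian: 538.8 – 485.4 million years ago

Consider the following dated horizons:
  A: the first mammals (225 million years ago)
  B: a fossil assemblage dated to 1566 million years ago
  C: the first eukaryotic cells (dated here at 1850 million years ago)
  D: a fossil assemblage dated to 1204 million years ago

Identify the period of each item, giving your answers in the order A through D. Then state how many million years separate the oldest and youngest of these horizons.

A — Triassic; B — Calymmian; C — Orosirian; D — Ectasian; span 1625 million years

A: 225 Ma lies in 251.902–201.4 Ma, so Triassic.
B: 1566 Ma lies in 1600–1400 Ma, so Calymmian.
C: 1850 Ma lies in 2050–1800 Ma, so Orosirian.
D: 1204 Ma lies in 1400–1200 Ma, so Ectasian.
Oldest = 1850 Ma, youngest = 225 Ma → span 1625 Myr.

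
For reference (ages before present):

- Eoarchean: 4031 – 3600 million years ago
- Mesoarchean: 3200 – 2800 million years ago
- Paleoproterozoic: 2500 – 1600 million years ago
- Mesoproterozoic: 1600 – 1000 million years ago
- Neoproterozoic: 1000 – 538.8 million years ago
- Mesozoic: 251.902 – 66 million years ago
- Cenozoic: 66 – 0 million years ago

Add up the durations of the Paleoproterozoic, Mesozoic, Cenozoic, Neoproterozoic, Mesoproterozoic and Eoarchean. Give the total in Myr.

2644.102 million years

Duration is start − end for each: (2500 − 1600) + (251.902 − 66) + (66 − 0) + (1000 − 538.8) + (1600 − 1000) + (4031 − 3600).
That is 900 + 185.902 + 66 + 461.2 + 600 + 431, which totals 2644.102 million years.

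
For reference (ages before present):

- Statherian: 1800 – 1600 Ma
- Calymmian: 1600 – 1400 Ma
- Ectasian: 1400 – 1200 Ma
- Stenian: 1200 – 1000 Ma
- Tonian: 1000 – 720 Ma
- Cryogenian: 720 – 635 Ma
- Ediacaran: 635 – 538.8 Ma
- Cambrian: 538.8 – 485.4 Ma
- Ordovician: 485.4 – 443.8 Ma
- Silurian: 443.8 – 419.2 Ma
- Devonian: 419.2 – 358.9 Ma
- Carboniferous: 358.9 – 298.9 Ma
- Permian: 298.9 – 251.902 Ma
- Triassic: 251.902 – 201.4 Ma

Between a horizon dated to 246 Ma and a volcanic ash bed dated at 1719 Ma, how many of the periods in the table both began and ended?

1719 Ma sits inside the Statherian (1800–1600) and 246 Ma inside the Triassic (251.902–201.4); neither of those is wholly between the two dates.
The listed periods lying completely between them are Calymmian, Ectasian, Stenian, Tonian, Cryogenian, Ediacaran, Cambrian, Ordovician, Silurian, Devonian, Carboniferous, Permian — 12 in all.

12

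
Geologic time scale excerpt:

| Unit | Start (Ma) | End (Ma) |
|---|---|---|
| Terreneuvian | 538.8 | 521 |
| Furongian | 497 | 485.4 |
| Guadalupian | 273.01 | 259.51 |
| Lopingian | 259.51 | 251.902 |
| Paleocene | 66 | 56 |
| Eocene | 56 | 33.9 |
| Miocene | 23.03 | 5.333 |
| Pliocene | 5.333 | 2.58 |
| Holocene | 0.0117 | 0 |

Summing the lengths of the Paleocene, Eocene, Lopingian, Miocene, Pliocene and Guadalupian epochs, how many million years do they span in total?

73.658 million years

Duration is start − end for each: (66 − 56) + (56 − 33.9) + (259.51 − 251.902) + (23.03 − 5.333) + (5.333 − 2.58) + (273.01 − 259.51).
That is 10 + 22.1 + 7.608 + 17.697 + 2.753 + 13.5, which totals 73.658 million years.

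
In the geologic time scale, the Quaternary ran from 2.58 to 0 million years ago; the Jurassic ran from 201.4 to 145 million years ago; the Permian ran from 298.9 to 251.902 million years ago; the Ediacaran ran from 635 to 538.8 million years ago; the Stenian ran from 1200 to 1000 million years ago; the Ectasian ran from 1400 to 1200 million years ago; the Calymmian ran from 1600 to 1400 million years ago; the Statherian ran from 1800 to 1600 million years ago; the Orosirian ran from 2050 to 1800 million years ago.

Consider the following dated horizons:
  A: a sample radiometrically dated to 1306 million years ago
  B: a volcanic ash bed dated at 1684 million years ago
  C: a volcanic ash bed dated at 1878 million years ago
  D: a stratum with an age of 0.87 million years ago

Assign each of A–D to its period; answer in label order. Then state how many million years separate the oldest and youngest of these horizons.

A: 1306 Ma lies in 1400–1200 Ma, so Ectasian.
B: 1684 Ma lies in 1800–1600 Ma, so Statherian.
C: 1878 Ma lies in 2050–1800 Ma, so Orosirian.
D: 0.87 Ma lies in 2.58–0 Ma, so Quaternary.
Oldest = 1878 Ma, youngest = 0.87 Ma → span 1877.13 Myr.

A — Ectasian; B — Statherian; C — Orosirian; D — Quaternary; span 1877.13 million years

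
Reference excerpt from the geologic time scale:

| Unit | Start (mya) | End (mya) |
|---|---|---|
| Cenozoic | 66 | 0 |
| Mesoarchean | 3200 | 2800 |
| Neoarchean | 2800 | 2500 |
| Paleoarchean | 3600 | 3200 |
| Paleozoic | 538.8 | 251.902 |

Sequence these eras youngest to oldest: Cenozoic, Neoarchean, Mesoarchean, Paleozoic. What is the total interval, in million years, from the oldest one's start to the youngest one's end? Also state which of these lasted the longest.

Cenozoic, Paleozoic, Neoarchean, Mesoarchean; total span 3200 Myr; longest is Mesoarchean

From the excerpt: Cenozoic 66–0; Neoarchean 2800–2500; Mesoarchean 3200–2800; Paleozoic 538.8–251.902 (Ma).
Larger Ma is earlier, so the oldest is Mesoarchean and the youngest is Cenozoic; youngest to oldest: Cenozoic, Paleozoic, Neoarchean, Mesoarchean.
Oldest start 3200 minus youngest end 0 gives 3200 Myr overall.
Individual lengths (start − end): Neoarchean 300; Cenozoic 66; Paleozoic 286.898; Mesoarchean 400. The largest is Mesoarchean at 400 Myr.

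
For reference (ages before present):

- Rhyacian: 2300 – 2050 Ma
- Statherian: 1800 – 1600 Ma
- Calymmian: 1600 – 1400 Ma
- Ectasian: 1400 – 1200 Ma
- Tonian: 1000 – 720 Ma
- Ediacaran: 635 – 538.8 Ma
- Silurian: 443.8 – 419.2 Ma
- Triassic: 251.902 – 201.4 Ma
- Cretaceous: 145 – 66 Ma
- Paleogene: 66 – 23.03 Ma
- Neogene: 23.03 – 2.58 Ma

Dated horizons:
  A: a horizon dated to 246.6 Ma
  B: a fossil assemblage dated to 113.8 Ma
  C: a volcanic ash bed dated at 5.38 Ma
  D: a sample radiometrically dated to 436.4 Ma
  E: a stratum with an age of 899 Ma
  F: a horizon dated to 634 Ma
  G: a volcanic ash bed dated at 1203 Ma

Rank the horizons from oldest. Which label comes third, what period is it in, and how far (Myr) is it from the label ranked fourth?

F, in the Ediacaran; 197.6 million years to D

Sorted oldest-first by Ma: G (1203), E (899), F (634), D (436.4), A (246.6), B (113.8), C (5.38).
The third oldest is F at 634 Ma, which lies in 635–538.8 Ma: the Ediacaran.
The fourth oldest is D at 436.4 Ma; separation = |634 − 436.4| = 197.6 Myr.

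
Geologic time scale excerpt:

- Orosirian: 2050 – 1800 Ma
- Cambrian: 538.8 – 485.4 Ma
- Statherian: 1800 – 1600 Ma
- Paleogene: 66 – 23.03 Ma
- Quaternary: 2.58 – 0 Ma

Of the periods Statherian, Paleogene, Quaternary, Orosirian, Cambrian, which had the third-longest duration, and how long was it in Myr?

Start − end for each: Statherian 1800 − 1600 = 200; Paleogene 66 − 23.03 = 42.97; Quaternary 2.58 − 0 = 2.58; Orosirian 2050 − 1800 = 250; Cambrian 538.8 − 485.4 = 53.4.
Ranking these from longest: Orosirian > Statherian > Cambrian > Paleogene > Quaternary.
Position 3 in that ranking is Cambrian, which lasted 53.4 Myr.

Cambrian, 53.4 million years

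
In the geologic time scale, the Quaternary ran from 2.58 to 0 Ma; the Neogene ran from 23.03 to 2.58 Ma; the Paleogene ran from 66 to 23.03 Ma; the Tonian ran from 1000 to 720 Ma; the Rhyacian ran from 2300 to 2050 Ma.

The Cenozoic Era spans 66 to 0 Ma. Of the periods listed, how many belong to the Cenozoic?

3

Periods inside 66–0 Ma: Paleogene, Neogene, Quaternary — 3 in total.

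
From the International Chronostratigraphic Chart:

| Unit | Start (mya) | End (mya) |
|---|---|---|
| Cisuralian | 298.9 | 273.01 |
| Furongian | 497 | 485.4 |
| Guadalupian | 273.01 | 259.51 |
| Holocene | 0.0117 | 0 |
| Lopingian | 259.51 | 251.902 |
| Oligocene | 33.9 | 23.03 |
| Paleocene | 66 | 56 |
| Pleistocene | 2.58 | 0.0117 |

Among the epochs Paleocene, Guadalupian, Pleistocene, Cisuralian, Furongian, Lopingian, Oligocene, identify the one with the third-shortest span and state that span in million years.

Paleocene, 10 million years

Start − end for each: Paleocene 66 − 56 = 10; Guadalupian 273.01 − 259.51 = 13.5; Pleistocene 2.58 − 0.0117 = 2.5683; Cisuralian 298.9 − 273.01 = 25.89; Furongian 497 − 485.4 = 11.6; Lopingian 259.51 − 251.902 = 7.608; Oligocene 33.9 − 23.03 = 10.87.
Ranking these from shortest: Pleistocene < Lopingian < Paleocene < Oligocene < Furongian < Guadalupian < Cisuralian.
Position 3 in that ranking is Paleocene, which lasted 10 Myr.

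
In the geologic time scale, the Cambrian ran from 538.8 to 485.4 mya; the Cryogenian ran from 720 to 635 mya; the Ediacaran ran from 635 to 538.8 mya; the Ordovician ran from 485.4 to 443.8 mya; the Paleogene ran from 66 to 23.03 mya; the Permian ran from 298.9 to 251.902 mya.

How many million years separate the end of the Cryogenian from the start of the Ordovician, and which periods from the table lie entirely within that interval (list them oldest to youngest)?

End of Cryogenian = 635 Ma; start of Ordovician = 485.4 Ma.
Gap = 635 − 485.4 = 149.6 Myr.
Periods wholly inside 635–485.4 Ma: Ediacaran (635–538.8), Cambrian (538.8–485.4).

149.6 million years; Ediacaran, Cambrian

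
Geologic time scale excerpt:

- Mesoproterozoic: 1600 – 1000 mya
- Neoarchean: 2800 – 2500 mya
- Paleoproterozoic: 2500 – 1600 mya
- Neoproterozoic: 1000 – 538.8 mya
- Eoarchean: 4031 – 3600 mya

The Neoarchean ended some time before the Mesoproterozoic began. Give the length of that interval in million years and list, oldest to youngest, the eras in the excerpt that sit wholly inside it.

End of Neoarchean = 2500 Ma; start of Mesoproterozoic = 1600 Ma.
Gap = 2500 − 1600 = 900 Myr.
Eras wholly inside 2500–1600 Ma: Paleoproterozoic (2500–1600).

900 million years; Paleoproterozoic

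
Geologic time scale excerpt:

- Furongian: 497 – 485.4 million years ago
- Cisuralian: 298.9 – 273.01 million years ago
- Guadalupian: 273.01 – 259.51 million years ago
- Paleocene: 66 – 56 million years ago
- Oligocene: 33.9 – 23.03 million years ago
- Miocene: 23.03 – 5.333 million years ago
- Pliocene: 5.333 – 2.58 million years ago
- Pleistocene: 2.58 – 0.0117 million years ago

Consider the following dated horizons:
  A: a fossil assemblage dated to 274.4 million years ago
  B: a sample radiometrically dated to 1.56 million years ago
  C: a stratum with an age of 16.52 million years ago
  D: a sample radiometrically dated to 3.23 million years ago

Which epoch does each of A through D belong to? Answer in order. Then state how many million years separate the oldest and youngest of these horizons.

A: 274.4 Ma lies in 298.9–273.01 Ma, so Cisuralian.
B: 1.56 Ma lies in 2.58–0.0117 Ma, so Pleistocene.
C: 16.52 Ma lies in 23.03–5.333 Ma, so Miocene.
D: 3.23 Ma lies in 5.333–2.58 Ma, so Pliocene.
Oldest = 274.4 Ma, youngest = 1.56 Ma → span 272.84 Myr.

A — Cisuralian; B — Pleistocene; C — Miocene; D — Pliocene; span 272.84 million years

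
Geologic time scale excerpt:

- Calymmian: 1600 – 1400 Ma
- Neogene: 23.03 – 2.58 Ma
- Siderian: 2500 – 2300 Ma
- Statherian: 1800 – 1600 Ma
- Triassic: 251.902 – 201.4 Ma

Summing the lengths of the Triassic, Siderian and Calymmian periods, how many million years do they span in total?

450.502 million years

Duration is start − end for each: (251.902 − 201.4) + (2500 − 2300) + (1600 − 1400).
That is 50.502 + 200 + 200, which totals 450.502 million years.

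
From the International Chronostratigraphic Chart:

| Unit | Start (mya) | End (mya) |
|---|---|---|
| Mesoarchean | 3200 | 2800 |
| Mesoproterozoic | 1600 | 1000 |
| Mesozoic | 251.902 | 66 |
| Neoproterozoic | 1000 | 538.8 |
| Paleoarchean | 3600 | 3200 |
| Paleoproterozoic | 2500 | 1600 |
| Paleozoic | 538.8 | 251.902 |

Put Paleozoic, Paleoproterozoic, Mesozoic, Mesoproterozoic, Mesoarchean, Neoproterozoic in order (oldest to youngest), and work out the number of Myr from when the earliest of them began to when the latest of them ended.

Start ages (Ma): Mesoarchean 3200, Paleoproterozoic 2500, Mesoproterozoic 1600, Neoproterozoic 1000, Paleozoic 538.8, Mesozoic 251.902.
Ordered oldest to youngest: Mesoarchean, Paleoproterozoic, Mesoproterozoic, Neoproterozoic, Paleozoic, Mesozoic.
Span = 3200 − 66 = 3134 Myr.

Mesoarchean, Paleoproterozoic, Mesoproterozoic, Neoproterozoic, Paleozoic, Mesozoic; total span 3134 Myr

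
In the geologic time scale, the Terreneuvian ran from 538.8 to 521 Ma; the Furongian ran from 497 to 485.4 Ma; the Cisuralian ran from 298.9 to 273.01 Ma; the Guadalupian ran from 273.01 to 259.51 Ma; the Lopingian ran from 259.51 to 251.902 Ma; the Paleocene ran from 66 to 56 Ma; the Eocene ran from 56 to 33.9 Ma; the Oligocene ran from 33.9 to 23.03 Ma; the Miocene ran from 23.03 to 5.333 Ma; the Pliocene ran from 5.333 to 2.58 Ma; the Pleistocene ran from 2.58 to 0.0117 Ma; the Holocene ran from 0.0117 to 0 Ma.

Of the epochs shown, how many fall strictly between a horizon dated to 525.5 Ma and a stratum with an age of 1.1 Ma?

The older date is 525.5 Ma and the younger is 1.1 Ma.
Epochs with start < 525.5 and end > 1.1 Ma: Furongian (497–485.4), Cisuralian (298.9–273.01), Guadalupian (273.01–259.51), Lopingian (259.51–251.902), Paleocene (66–56), Eocene (56–33.9), Oligocene (33.9–23.03), Miocene (23.03–5.333), Pliocene (5.333–2.58).
That is 9 complete epochs.

9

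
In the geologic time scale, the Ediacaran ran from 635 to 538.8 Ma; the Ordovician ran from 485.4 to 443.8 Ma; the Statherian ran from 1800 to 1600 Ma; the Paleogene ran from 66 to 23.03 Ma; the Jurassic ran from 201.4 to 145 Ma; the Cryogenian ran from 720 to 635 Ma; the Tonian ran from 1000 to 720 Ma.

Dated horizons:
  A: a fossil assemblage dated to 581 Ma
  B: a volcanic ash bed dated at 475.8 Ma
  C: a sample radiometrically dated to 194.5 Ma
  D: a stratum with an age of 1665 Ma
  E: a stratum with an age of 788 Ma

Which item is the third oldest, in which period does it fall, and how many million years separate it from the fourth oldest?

A, in the Ediacaran; 105.2 million years to B

Larger Ma means older, so oldest first: D 1665 > E 788 > A 581 > B 475.8 > C 194.5.
Counting 3 along gives A (581 Ma); the excerpt puts that inside the Ediacaran, 635–538.8 Ma.
Next in line is B (475.8 Ma), and 581 − 475.8 = 105.2 Myr.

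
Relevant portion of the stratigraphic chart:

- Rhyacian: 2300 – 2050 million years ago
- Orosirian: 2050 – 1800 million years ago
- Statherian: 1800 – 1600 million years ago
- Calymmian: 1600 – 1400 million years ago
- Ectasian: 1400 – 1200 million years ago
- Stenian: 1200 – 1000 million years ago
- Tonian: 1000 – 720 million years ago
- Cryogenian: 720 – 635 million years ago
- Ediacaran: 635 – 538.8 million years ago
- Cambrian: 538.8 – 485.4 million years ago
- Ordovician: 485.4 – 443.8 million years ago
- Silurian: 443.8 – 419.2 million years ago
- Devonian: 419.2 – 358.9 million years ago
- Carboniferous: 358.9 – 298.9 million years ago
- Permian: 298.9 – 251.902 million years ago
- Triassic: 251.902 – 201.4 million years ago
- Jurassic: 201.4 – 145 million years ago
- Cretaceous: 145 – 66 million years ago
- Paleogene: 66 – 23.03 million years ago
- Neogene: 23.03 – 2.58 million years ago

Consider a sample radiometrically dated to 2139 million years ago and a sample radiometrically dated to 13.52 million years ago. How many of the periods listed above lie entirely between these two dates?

2139 Ma sits inside the Rhyacian (2300–2050) and 13.52 Ma inside the Neogene (23.03–2.58); neither of those is wholly between the two dates.
The listed periods lying completely between them are Orosirian, Statherian, Calymmian, Ectasian, Stenian, Tonian, Cryogenian, Ediacaran, Cambrian, Ordovician, Silurian, Devonian, Carboniferous, Permian, Triassic, Jurassic, Cretaceous, Paleogene — 18 in all.

18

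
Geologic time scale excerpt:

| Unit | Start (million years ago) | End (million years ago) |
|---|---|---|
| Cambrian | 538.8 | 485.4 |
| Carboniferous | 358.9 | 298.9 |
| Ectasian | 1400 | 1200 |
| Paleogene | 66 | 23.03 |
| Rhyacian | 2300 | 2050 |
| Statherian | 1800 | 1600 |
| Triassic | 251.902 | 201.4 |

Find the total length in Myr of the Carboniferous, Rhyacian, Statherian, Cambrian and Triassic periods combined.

613.902 million years

Each duration: Carboniferous = 60; Rhyacian = 250; Statherian = 200; Cambrian = 53.4; Triassic = 50.502.
Sum: 60 + 250 + 200 + 53.4 + 50.502 = 613.902 Myr.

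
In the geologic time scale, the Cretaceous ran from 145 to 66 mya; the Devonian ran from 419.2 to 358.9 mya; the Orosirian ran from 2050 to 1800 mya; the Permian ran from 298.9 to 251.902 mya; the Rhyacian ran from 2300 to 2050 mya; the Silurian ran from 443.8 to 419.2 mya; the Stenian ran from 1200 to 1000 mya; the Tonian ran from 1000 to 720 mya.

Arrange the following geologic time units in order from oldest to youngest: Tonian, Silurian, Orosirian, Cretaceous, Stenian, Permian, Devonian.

Orosirian, Stenian, Tonian, Silurian, Devonian, Permian, Cretaceous

The oldest of these is Orosirian (starts 2050 Ma) and the youngest is Cretaceous (ends 66 Ma).
In between, by decreasing start age: Stenian (1200), Tonian (1000), Silurian (443.8), Devonian (419.2), Permian (298.9).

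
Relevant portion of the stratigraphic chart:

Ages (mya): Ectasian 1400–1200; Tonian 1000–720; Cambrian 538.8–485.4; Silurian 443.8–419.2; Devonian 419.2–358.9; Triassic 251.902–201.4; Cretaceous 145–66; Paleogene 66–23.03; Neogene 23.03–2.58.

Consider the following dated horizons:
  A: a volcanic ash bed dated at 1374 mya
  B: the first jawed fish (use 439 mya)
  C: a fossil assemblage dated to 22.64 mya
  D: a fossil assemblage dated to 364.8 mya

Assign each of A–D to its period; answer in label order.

A: 1374 Ma lies in 1400–1200 Ma, so Ectasian.
B: 439 Ma lies in 443.8–419.2 Ma, so Silurian.
C: 22.64 Ma lies in 23.03–2.58 Ma, so Neogene.
D: 364.8 Ma lies in 419.2–358.9 Ma, so Devonian.

A — Ectasian; B — Silurian; C — Neogene; D — Devonian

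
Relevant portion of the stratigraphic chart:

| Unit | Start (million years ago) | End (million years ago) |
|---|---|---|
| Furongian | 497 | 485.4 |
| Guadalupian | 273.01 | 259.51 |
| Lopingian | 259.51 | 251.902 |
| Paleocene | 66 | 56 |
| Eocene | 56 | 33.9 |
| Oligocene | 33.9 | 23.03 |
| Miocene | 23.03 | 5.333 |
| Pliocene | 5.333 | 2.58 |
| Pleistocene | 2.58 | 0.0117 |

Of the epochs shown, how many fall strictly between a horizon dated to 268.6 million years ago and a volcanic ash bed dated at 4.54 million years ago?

5

268.6 Ma sits inside the Guadalupian (273.01–259.51) and 4.54 Ma inside the Pliocene (5.333–2.58); neither of those is wholly between the two dates.
The listed epochs lying completely between them are Lopingian, Paleocene, Eocene, Oligocene, Miocene — 5 in all.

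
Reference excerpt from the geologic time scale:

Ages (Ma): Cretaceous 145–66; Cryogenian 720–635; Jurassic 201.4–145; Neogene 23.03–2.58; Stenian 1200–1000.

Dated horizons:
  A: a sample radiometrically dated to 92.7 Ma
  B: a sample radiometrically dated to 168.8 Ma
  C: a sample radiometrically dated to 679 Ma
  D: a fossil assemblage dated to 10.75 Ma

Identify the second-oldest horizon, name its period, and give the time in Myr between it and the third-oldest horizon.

Sorted oldest-first by Ma: C (679), B (168.8), A (92.7), D (10.75).
The second oldest is B at 168.8 Ma, which lies in 201.4–145 Ma: the Jurassic.
The third oldest is A at 92.7 Ma; separation = |168.8 − 92.7| = 76.1 Myr.

B, in the Jurassic; 76.1 million years to A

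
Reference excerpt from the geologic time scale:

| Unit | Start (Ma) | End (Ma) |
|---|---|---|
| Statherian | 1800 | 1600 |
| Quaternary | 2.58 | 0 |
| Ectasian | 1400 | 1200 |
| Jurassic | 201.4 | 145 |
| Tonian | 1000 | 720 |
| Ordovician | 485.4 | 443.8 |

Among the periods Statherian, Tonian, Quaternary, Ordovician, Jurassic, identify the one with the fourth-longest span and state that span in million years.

Start − end for each: Statherian 1800 − 1600 = 200; Tonian 1000 − 720 = 280; Quaternary 2.58 − 0 = 2.58; Ordovician 485.4 − 443.8 = 41.6; Jurassic 201.4 − 145 = 56.4.
Ranking these from longest: Tonian > Statherian > Jurassic > Ordovician > Quaternary.
Position 4 in that ranking is Ordovician, which lasted 41.6 Myr.

Ordovician, 41.6 million years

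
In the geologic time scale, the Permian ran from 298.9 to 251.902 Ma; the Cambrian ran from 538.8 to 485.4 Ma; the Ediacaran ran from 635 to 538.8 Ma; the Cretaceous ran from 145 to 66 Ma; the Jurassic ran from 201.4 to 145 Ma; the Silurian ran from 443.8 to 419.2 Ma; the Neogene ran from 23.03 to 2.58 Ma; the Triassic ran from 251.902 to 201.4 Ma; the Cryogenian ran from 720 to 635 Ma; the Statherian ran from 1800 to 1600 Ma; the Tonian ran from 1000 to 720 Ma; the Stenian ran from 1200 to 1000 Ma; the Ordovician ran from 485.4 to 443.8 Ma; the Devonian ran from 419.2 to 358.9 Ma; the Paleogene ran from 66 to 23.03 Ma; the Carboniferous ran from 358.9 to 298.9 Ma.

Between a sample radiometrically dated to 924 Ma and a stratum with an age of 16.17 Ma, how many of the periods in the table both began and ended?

12

924 Ma sits inside the Tonian (1000–720) and 16.17 Ma inside the Neogene (23.03–2.58); neither of those is wholly between the two dates.
The listed periods lying completely between them are Cryogenian, Ediacaran, Cambrian, Ordovician, Silurian, Devonian, Carboniferous, Permian, Triassic, Jurassic, Cretaceous, Paleogene — 12 in all.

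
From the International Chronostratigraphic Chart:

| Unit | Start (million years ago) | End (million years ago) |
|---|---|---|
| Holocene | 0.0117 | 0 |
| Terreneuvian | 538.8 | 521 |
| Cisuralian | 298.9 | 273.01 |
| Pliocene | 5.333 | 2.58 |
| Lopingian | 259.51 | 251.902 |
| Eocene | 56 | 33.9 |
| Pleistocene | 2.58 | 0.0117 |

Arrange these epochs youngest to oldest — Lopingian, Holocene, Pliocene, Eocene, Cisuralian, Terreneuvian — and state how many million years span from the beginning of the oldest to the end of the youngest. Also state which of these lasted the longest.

Holocene, Pliocene, Eocene, Lopingian, Cisuralian, Terreneuvian; total span 538.8 Myr; longest is Cisuralian

From the excerpt: Lopingian 259.51–251.902; Holocene 0.0117–0; Pliocene 5.333–2.58; Eocene 56–33.9; Cisuralian 298.9–273.01; Terreneuvian 538.8–521 (Ma).
Larger Ma is earlier, so the oldest is Terreneuvian and the youngest is Holocene; youngest to oldest: Holocene, Pliocene, Eocene, Lopingian, Cisuralian, Terreneuvian.
Oldest start 538.8 minus youngest end 0 gives 538.8 Myr overall.
Individual lengths (start − end): Pliocene 2.753; Cisuralian 25.89; Holocene 0.0117; Eocene 22.1; Terreneuvian 17.8; Lopingian 7.608. The largest is Cisuralian at 25.89 Myr.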